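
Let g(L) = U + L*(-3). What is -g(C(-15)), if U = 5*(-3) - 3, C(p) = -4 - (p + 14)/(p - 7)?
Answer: 129/22 ≈ 5.8636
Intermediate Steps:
C(p) = -4 - (14 + p)/(-7 + p)
U = -18 (U = -15 - 3 = -18)
g(L) = -18 - 3*L (g(L) = -18 + L*(-3) = -18 - 3*L)
-g(C(-15)) = -(-18 - 3*(14 - 5*(-15))/(-7 - 15)) = -(-18 - 3*(14 + 75)/(-22)) = -(-18 - (-3)*89/22) = -(-18 - 3*(-89/22)) = -(-18 + 267/22) = -1*(-129/22) = 129/22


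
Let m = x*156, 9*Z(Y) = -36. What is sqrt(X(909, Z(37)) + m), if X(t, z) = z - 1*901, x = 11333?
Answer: sqrt(1767043) ≈ 1329.3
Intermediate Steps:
Z(Y) = -4 (Z(Y) = (1/9)*(-36) = -4)
X(t, z) = -901 + z (X(t, z) = z - 901 = -901 + z)
m = 1767948 (m = 11333*156 = 1767948)
sqrt(X(909, Z(37)) + m) = sqrt((-901 - 4) + 1767948) = sqrt(-905 + 1767948) = sqrt(1767043)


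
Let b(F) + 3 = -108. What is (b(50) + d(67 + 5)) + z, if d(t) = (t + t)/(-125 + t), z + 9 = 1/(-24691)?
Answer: -160590317/1308623 ≈ -122.72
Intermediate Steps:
b(F) = -111 (b(F) = -3 - 108 = -111)
z = -222220/24691 (z = -9 + 1/(-24691) = -9 - 1/24691 = -222220/24691 ≈ -9.0000)
d(t) = 2*t/(-125 + t) (d(t) = (2*t)/(-125 + t) = 2*t/(-125 + t))
(b(50) + d(67 + 5)) + z = (-111 + 2*(67 + 5)/(-125 + (67 + 5))) - 222220/24691 = (-111 + 2*72/(-125 + 72)) - 222220/24691 = (-111 + 2*72/(-53)) - 222220/24691 = (-111 + 2*72*(-1/53)) - 222220/24691 = (-111 - 144/53) - 222220/24691 = -6027/53 - 222220/24691 = -160590317/1308623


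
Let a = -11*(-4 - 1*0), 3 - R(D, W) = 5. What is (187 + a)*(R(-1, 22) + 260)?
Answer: 59598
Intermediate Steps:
R(D, W) = -2 (R(D, W) = 3 - 1*5 = 3 - 5 = -2)
a = 44 (a = -11*(-4 + 0) = -11*(-4) = 44)
(187 + a)*(R(-1, 22) + 260) = (187 + 44)*(-2 + 260) = 231*258 = 59598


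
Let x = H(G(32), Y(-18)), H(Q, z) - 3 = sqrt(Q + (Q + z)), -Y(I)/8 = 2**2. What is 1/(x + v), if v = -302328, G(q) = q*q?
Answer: -100775/30466801203 - 4*sqrt(14)/30466801203 ≈ -3.3082e-6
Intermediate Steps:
Y(I) = -32 (Y(I) = -8*2**2 = -8*4 = -32)
G(q) = q**2
H(Q, z) = 3 + sqrt(z + 2*Q) (H(Q, z) = 3 + sqrt(Q + (Q + z)) = 3 + sqrt(z + 2*Q))
x = 3 + 12*sqrt(14) (x = 3 + sqrt(-32 + 2*32**2) = 3 + sqrt(-32 + 2*1024) = 3 + sqrt(-32 + 2048) = 3 + sqrt(2016) = 3 + 12*sqrt(14) ≈ 47.900)
1/(x + v) = 1/((3 + 12*sqrt(14)) - 302328) = 1/(-302325 + 12*sqrt(14))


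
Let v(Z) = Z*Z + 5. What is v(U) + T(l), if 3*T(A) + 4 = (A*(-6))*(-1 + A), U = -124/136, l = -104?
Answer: -75725521/3468 ≈ -21836.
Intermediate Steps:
U = -31/34 (U = -124*1/136 = -31/34 ≈ -0.91177)
v(Z) = 5 + Z² (v(Z) = Z² + 5 = 5 + Z²)
T(A) = -4/3 - 2*A*(-1 + A) (T(A) = -4/3 + ((A*(-6))*(-1 + A))/3 = -4/3 + ((-6*A)*(-1 + A))/3 = -4/3 + (-6*A*(-1 + A))/3 = -4/3 - 2*A*(-1 + A))
v(U) + T(l) = (5 + (-31/34)²) + (-4/3 - 2*(-104)² + 2*(-104)) = (5 + 961/1156) + (-4/3 - 2*10816 - 208) = 6741/1156 + (-4/3 - 21632 - 208) = 6741/1156 - 65524/3 = -75725521/3468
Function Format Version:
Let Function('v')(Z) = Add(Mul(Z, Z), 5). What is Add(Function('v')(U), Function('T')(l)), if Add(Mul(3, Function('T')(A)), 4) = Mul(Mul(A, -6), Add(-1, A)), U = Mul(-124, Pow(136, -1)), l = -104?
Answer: Rational(-75725521, 3468) ≈ -21836.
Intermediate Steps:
U = Rational(-31, 34) (U = Mul(-124, Rational(1, 136)) = Rational(-31, 34) ≈ -0.91177)
Function('v')(Z) = Add(5, Pow(Z, 2)) (Function('v')(Z) = Add(Pow(Z, 2), 5) = Add(5, Pow(Z, 2)))
Function('T')(A) = Add(Rational(-4, 3), Mul(-2, A, Add(-1, A))) (Function('T')(A) = Add(Rational(-4, 3), Mul(Rational(1, 3), Mul(Mul(A, -6), Add(-1, A)))) = Add(Rational(-4, 3), Mul(Rational(1, 3), Mul(Mul(-6, A), Add(-1, A)))) = Add(Rational(-4, 3), Mul(Rational(1, 3), Mul(-6, A, Add(-1, A)))) = Add(Rational(-4, 3), Mul(-2, A, Add(-1, A))))
Add(Function('v')(U), Function('T')(l)) = Add(Add(5, Pow(Rational(-31, 34), 2)), Add(Rational(-4, 3), Mul(-2, Pow(-104, 2)), Mul(2, -104))) = Add(Add(5, Rational(961, 1156)), Add(Rational(-4, 3), Mul(-2, 10816), -208)) = Add(Rational(6741, 1156), Add(Rational(-4, 3), -21632, -208)) = Add(Rational(6741, 1156), Rational(-65524, 3)) = Rational(-75725521, 3468)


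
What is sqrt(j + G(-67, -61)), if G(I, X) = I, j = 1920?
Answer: sqrt(1853) ≈ 43.047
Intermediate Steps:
sqrt(j + G(-67, -61)) = sqrt(1920 - 67) = sqrt(1853)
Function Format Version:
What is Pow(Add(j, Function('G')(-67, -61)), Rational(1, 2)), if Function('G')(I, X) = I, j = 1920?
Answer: Pow(1853, Rational(1, 2)) ≈ 43.047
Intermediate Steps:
Pow(Add(j, Function('G')(-67, -61)), Rational(1, 2)) = Pow(Add(1920, -67), Rational(1, 2)) = Pow(1853, Rational(1, 2))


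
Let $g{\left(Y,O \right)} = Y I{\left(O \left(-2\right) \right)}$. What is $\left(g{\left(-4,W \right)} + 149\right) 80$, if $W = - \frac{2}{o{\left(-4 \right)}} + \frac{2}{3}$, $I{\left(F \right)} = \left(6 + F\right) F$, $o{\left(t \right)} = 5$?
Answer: $\frac{578384}{45} \approx 12853.0$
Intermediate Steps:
$I{\left(F \right)} = F \left(6 + F\right)$
$W = \frac{4}{15}$ ($W = - \frac{2}{5} + \frac{2}{3} = \frac{4}{15} \approx 0.26667$)
$g{\left(Y,O \right)} = - 2 O Y \left(6 - 2 O\right)$ ($g{\left(Y,O \right)} = Y O \left(-2\right) \left(6 + O \left(-2\right)\right) = Y - 2 O \left(6 - 2 O\right) = Y \left(- 2 O \left(6 - 2 O\right)\right) = - 2 O Y \left(6 - 2 O\right)$)
$\left(g{\left(-4,W \right)} + 149\right) 80 = \left(4 \cdot \frac{4}{15} \left(-4\right) \left(-3 + \frac{4}{15}\right) + 149\right) 80 = \left(4 \cdot \frac{4}{15} \left(-4\right) \left(- \frac{41}{15}\right) + 149\right) 80 = \left(\frac{2624}{225} + 149\right) 80 = \frac{36149}{225} \cdot 80 = \frac{578384}{45}$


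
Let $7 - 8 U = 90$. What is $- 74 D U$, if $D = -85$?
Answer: $- \frac{261035}{4} \approx -65259.0$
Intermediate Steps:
$U = - \frac{83}{8}$ ($U = \frac{7}{8} - \frac{45}{4} = - \frac{83}{8} \approx -10.375$)
$- 74 D U = \left(-74\right) \left(-85\right) \left(- \frac{83}{8}\right) = 6290 \left(- \frac{83}{8}\right) = - \frac{261035}{4}$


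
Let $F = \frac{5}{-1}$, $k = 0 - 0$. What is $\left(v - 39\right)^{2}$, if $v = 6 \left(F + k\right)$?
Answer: $4761$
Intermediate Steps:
$k = 0$ ($k = 0 + 0 = 0$)
$F = -5$ ($F = 5 \left(-1\right) = -5$)
$v = -30$ ($v = 6 \left(-5 + 0\right) = 6 \left(-5\right) = -30$)
$\left(v - 39\right)^{2} = \left(-30 - 39\right)^{2} = \left(-69\right)^{2} = 4761$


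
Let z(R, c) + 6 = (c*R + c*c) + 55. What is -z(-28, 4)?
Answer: 47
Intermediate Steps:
z(R, c) = 49 + c**2 + R*c (z(R, c) = -6 + ((c*R + c*c) + 55) = -6 + ((R*c + c**2) + 55) = -6 + ((c**2 + R*c) + 55) = -6 + (55 + c**2 + R*c) = 49 + c**2 + R*c)
-z(-28, 4) = -(49 + 4**2 - 28*4) = -(49 + 16 - 112) = -1*(-47) = 47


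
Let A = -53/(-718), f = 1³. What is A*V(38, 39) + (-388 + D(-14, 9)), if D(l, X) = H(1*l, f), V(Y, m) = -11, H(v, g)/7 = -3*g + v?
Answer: -364609/718 ≈ -507.81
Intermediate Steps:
f = 1
H(v, g) = -21*g + 7*v (H(v, g) = 7*(-3*g + v) = 7*(v - 3*g) = -21*g + 7*v)
D(l, X) = -21 + 7*l (D(l, X) = -21*1 + 7*(1*l) = -21 + 7*l)
A = 53/718 (A = -53*(-1/718) = 53/718 ≈ 0.073816)
A*V(38, 39) + (-388 + D(-14, 9)) = (53/718)*(-11) + (-388 + (-21 + 7*(-14))) = -583/718 + (-388 + (-21 - 98)) = -583/718 + (-388 - 119) = -583/718 - 507 = -364609/718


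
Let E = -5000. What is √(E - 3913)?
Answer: I*√8913 ≈ 94.409*I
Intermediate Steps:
√(E - 3913) = √(-5000 - 3913) = √(-8913) = I*√8913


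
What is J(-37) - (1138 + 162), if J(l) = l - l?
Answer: -1300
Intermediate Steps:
J(l) = 0
J(-37) - (1138 + 162) = 0 - (1138 + 162) = 0 - 1*1300 = 0 - 1300 = -1300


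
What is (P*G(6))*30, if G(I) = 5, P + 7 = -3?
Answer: -1500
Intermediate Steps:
P = -10 (P = -7 - 3 = -10)
(P*G(6))*30 = -10*5*30 = -50*30 = -1500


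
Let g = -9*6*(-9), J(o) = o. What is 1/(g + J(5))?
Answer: 1/491 ≈ 0.0020367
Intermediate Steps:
g = 486 (g = -54*(-9) = 486)
1/(g + J(5)) = 1/(486 + 5) = 1/491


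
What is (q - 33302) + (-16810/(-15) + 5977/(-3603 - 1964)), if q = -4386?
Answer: -610728965/16701 ≈ -36568.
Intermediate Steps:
(q - 33302) + (-16810/(-15) + 5977/(-3603 - 1964)) = (-4386 - 33302) + (-16810/(-15) + 5977/(-3603 - 1964)) = -37688 + (-16810*(-1/15) + 5977/(-5567)) = -37688 + (3362/3 + 5977*(-1/5567)) = -37688 + (3362/3 - 5977/5567) = -37688 + 18698323/16701 = -610728965/16701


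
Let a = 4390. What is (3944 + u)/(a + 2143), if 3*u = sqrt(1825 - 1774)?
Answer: 3944/6533 + sqrt(51)/19599 ≈ 0.60407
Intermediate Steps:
u = sqrt(51)/3 (u = sqrt(1825 - 1774)/3 = sqrt(51)/3 ≈ 2.3805)
(3944 + u)/(a + 2143) = (3944 + sqrt(51)/3)/(4390 + 2143) = (3944 + sqrt(51)/3)/6533 = (3944 + sqrt(51)/3)*(1/6533) = 3944/6533 + sqrt(51)/19599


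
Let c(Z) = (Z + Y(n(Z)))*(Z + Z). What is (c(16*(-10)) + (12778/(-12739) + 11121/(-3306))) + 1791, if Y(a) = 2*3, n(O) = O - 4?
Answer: 716892698009/14038378 ≈ 51067.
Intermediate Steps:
n(O) = -4 + O
Y(a) = 6
c(Z) = 2*Z*(6 + Z) (c(Z) = (Z + 6)*(Z + Z) = (6 + Z)*(2*Z) = 2*Z*(6 + Z))
(c(16*(-10)) + (12778/(-12739) + 11121/(-3306))) + 1791 = (2*(16*(-10))*(6 + 16*(-10)) + (12778/(-12739) + 11121/(-3306))) + 1791 = (2*(-160)*(6 - 160) + (12778*(-1/12739) + 11121*(-1/3306))) + 1791 = (2*(-160)*(-154) + (-12778/12739 - 3707/1102)) + 1791 = (49280 - 61304829/14038378) + 1791 = 691749963011/14038378 + 1791 = 716892698009/14038378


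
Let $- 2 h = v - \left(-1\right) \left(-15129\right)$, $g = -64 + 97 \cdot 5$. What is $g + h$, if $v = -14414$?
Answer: $\frac{30385}{2} \approx 15193.0$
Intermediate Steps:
$g = 421$ ($g = -64 + 485 = 421$)
$h = \frac{29543}{2}$ ($h = - \frac{-14414 - \left(-1\right) \left(-15129\right)}{2} = - \frac{-14414 - 15129}{2} = \left(- \frac{1}{2}\right) \left(-29543\right) = \frac{29543}{2} \approx 14772.0$)
$g + h = 421 + \frac{29543}{2} = \frac{30385}{2}$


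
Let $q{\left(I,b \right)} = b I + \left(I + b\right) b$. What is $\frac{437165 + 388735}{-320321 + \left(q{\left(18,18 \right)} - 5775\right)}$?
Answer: $- \frac{206475}{81281} \approx -2.5403$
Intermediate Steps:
$q{\left(I,b \right)} = I b + b \left(I + b\right)$
$\frac{437165 + 388735}{-320321 + \left(q{\left(18,18 \right)} - 5775\right)} = \frac{437165 + 388735}{-320321 + \left(18 \left(18 + 2 \cdot 18\right) - 5775\right)} = \frac{825900}{-320321 - \left(5775 - 18 \left(18 + 36\right)\right)} = \frac{825900}{-320321 + \left(18 \cdot 54 - 5775\right)} = \frac{825900}{-320321 + \left(972 - 5775\right)} = \frac{825900}{-320321 - 4803} = \frac{825900}{-325124} = 825900 \left(- \frac{1}{325124}\right) = - \frac{206475}{81281}$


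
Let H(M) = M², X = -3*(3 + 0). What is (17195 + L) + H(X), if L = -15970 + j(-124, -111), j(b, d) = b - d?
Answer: 1293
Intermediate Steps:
X = -9 (X = -3*3 = -9)
L = -15983 (L = -15970 + (-124 - 1*(-111)) = -15970 + (-124 + 111) = -15970 - 13 = -15983)
(17195 + L) + H(X) = (17195 - 15983) + (-9)² = 1212 + 81 = 1293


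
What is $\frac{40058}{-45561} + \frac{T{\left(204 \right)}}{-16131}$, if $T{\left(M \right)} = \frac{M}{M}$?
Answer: $- \frac{71802351}{81660499} \approx -0.87928$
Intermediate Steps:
$T{\left(M \right)} = 1$
$\frac{40058}{-45561} + \frac{T{\left(204 \right)}}{-16131} = \frac{40058}{-45561} + 1 \frac{1}{-16131} = 40058 \left(- \frac{1}{45561}\right) + 1 \left(- \frac{1}{16131}\right) = - \frac{40058}{45561} - \frac{1}{16131} = - \frac{71802351}{81660499}$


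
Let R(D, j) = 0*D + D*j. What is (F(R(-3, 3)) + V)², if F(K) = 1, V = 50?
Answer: 2601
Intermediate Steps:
R(D, j) = D*j (R(D, j) = 0 + D*j = D*j)
(F(R(-3, 3)) + V)² = (1 + 50)² = 51² = 2601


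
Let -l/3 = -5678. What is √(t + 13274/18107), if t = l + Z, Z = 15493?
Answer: √10664654757941/18107 ≈ 180.35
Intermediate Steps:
l = 17034 (l = -3*(-5678) = 17034)
t = 32527 (t = 17034 + 15493 = 32527)
√(t + 13274/18107) = √(32527 + 13274/18107) = √(588979663/18107) = √10664654757941/18107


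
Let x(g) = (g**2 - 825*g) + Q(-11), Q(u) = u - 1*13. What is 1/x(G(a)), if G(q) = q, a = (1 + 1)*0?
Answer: -1/24 ≈ -0.041667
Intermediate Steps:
a = 0 (a = 2*0 = 0)
Q(u) = -13 + u (Q(u) = u - 13 = -13 + u)
x(g) = -24 + g**2 - 825*g (x(g) = (g**2 - 825*g) + (-13 - 11) = (g**2 - 825*g) - 24 = -24 + g**2 - 825*g)
1/x(G(a)) = 1/(-24 + 0**2 - 825*0) = 1/(-24 + 0 + 0) = 1/(-24) = -1/24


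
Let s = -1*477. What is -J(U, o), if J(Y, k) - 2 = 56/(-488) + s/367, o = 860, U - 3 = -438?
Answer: -13108/22387 ≈ -0.58552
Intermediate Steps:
U = -435 (U = 3 - 438 = -435)
s = -477
J(Y, k) = 13108/22387 (J(Y, k) = 2 + (56/(-488) - 477/367) = 2 + (56*(-1/488) - 477*1/367) = 2 + (-7/61 - 477/367) = 2 - 31666/22387 = 13108/22387)
-J(U, o) = -1*13108/22387 = -13108/22387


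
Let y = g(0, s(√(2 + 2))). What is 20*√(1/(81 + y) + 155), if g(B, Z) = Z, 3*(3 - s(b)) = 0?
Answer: 10*√273441/21 ≈ 249.01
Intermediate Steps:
s(b) = 3 (s(b) = 3 - ⅓*0 = 3 + 0 = 3)
y = 3
20*√(1/(81 + y) + 155) = 20*√(1/(81 + 3) + 155) = 20*√(1/84 + 155) = 20*√(13021/84) = 20*(√273441/42) = 10*√273441/21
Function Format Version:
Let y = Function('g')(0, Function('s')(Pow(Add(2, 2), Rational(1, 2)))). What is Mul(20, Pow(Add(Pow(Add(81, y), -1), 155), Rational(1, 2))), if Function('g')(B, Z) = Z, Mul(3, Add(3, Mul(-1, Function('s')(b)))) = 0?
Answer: Mul(Rational(10, 21), Pow(273441, Rational(1, 2))) ≈ 249.01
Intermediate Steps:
Function('s')(b) = 3 (Function('s')(b) = Add(3, Mul(Rational(-1, 3), 0)) = Add(3, 0) = 3)
y = 3
Mul(20, Pow(Add(Pow(Add(81, y), -1), 155), Rational(1, 2))) = Mul(20, Pow(Add(Pow(Add(81, 3), -1), 155), Rational(1, 2))) = Mul(20, Pow(Add(Pow(84, -1), 155), Rational(1, 2))) = Mul(20, Pow(Add(Rational(1, 84), 155), Rational(1, 2))) = Mul(20, Pow(Rational(13021, 84), Rational(1, 2))) = Mul(20, Mul(Rational(1, 42), Pow(273441, Rational(1, 2)))) = Mul(Rational(10, 21), Pow(273441, Rational(1, 2)))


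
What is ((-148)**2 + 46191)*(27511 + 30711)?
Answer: 3964627090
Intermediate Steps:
((-148)**2 + 46191)*(27511 + 30711) = (21904 + 46191)*58222 = 68095*58222 = 3964627090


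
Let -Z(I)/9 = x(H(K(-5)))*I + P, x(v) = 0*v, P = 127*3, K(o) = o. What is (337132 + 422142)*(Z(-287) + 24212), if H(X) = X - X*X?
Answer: 15779991542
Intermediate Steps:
P = 381
H(X) = X - X²
x(v) = 0
Z(I) = -3429 (Z(I) = -9*(0*I + 381) = -9*(0 + 381) = -9*381 = -3429)
(337132 + 422142)*(Z(-287) + 24212) = (337132 + 422142)*(-3429 + 24212) = 759274*20783 = 15779991542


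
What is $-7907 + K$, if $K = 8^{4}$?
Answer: $-3811$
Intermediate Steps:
$K = 4096$
$-7907 + K = -7907 + 4096 = -3811$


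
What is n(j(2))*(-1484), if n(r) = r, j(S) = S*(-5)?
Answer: 14840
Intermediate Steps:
j(S) = -5*S
n(j(2))*(-1484) = -5*2*(-1484) = -10*(-1484) = 14840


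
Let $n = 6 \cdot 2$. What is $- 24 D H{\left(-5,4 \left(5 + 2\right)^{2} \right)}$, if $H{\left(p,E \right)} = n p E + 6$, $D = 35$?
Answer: $9873360$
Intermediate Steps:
$n = 12$
$H{\left(p,E \right)} = 6 + 12 E p$ ($H{\left(p,E \right)} = 12 p E + 6 = 12 E p + 6 = 6 + 12 E p$)
$- 24 D H{\left(-5,4 \left(5 + 2\right)^{2} \right)} = \left(-24\right) 35 \left(6 + 12 \cdot 4 \left(5 + 2\right)^{2} \left(-5\right)\right) = - 840 \left(6 + 12 \cdot 4 \cdot 7^{2} \left(-5\right)\right) = - 840 \left(6 + 12 \cdot 4 \cdot 49 \left(-5\right)\right) = - 840 \left(6 + 12 \cdot 196 \left(-5\right)\right) = - 840 \left(6 - 11760\right) = \left(-840\right) \left(-11754\right) = 9873360$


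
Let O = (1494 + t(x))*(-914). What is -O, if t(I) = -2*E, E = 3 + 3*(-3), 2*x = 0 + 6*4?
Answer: 1376484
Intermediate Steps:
x = 12 (x = (0 + 6*4)/2 = (0 + 24)/2 = (½)*24 = 12)
E = -6 (E = 3 - 9 = -6)
t(I) = 12 (t(I) = -2*(-6) = 12)
O = -1376484 (O = (1494 + 12)*(-914) = 1506*(-914) = -1376484)
-O = -1*(-1376484) = 1376484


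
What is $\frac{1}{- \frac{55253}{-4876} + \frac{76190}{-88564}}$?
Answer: $\frac{107959516}{1130481063} \approx 0.095499$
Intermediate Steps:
$\frac{1}{- \frac{55253}{-4876} + \frac{76190}{-88564}} = \frac{1}{\left(-55253\right) \left(- \frac{1}{4876}\right) + 76190 \left(- \frac{1}{88564}\right)} = \frac{1}{\frac{55253}{4876} - \frac{38095}{44282}} = \frac{1}{\frac{1130481063}{107959516}} = \frac{107959516}{1130481063}$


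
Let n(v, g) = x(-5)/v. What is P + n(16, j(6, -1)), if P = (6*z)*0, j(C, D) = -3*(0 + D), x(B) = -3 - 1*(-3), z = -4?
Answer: 0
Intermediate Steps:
x(B) = 0 (x(B) = -3 + 3 = 0)
j(C, D) = -3*D
n(v, g) = 0 (n(v, g) = 0/v = 0)
P = 0 (P = (6*(-4))*0 = -24*0 = 0)
P + n(16, j(6, -1)) = 0 + 0 = 0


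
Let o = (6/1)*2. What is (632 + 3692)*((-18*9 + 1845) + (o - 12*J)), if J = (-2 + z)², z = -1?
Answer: 6862188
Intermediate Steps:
J = 9 (J = (-2 - 1)² = (-3)² = 9)
o = 12 (o = (6*1)*2 = 6*2 = 12)
(632 + 3692)*((-18*9 + 1845) + (o - 12*J)) = (632 + 3692)*((-18*9 + 1845) + (12 - 12*9)) = 4324*((-162 + 1845) + (12 - 108)) = 4324*(1683 - 96) = 4324*1587 = 6862188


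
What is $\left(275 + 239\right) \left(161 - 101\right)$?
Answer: $30840$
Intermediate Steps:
$\left(275 + 239\right) \left(161 - 101\right) = 514 \cdot 60 = 30840$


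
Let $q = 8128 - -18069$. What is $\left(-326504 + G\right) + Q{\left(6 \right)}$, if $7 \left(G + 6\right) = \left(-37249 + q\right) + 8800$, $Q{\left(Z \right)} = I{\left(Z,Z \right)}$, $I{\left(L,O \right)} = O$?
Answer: $- \frac{2287780}{7} \approx -3.2683 \cdot 10^{5}$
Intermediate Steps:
$q = 26197$ ($q = 8128 + 18069 = 26197$)
$Q{\left(Z \right)} = Z$
$G = - \frac{2294}{7}$ ($G = -6 + \frac{\left(-37249 + 26197\right) + 8800}{7} = -6 + \frac{-11052 + 8800}{7} = -6 + \frac{1}{7} \left(-2252\right) = -6 - \frac{2252}{7} = - \frac{2294}{7} \approx -327.71$)
$\left(-326504 + G\right) + Q{\left(6 \right)} = \left(-326504 - \frac{2294}{7}\right) + 6 = - \frac{2287822}{7} + 6 = - \frac{2287780}{7}$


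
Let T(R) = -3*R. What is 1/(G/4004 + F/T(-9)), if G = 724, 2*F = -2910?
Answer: -9009/483856 ≈ -0.018619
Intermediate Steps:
F = -1455 (F = (½)*(-2910) = -1455)
1/(G/4004 + F/T(-9)) = 1/(724/4004 - 1455/((-3*(-9)))) = 1/(724*(1/4004) - 1455/27) = 1/(181/1001 - 1455*1/27) = 1/(181/1001 - 485/9) = 1/(-483856/9009) = -9009/483856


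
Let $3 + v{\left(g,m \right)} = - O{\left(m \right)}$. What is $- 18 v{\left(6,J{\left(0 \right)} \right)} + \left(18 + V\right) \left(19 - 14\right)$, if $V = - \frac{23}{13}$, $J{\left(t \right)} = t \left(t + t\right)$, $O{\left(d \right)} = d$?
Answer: $\frac{1757}{13} \approx 135.15$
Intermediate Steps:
$J{\left(t \right)} = 2 t^{2}$ ($J{\left(t \right)} = t 2 t = 2 t^{2}$)
$V = - \frac{23}{13}$ ($V = \left(-23\right) \frac{1}{13} = - \frac{23}{13} \approx -1.7692$)
$v{\left(g,m \right)} = -3 - m$
$- 18 v{\left(6,J{\left(0 \right)} \right)} + \left(18 + V\right) \left(19 - 14\right) = - 18 \left(-3 - 2 \cdot 0^{2}\right) + \left(18 - \frac{23}{13}\right) \left(19 - 14\right) = - 18 \left(-3 - 2 \cdot 0\right) + \frac{211}{13} \cdot 5 = - 18 \left(-3 - 0\right) + \frac{1055}{13} = - 18 \left(-3 + 0\right) + \frac{1055}{13} = \left(-18\right) \left(-3\right) + \frac{1055}{13} = 54 + \frac{1055}{13} = \frac{1757}{13}$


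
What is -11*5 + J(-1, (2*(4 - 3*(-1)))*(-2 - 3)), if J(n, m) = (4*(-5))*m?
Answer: 1345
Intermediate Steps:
J(n, m) = -20*m
-11*5 + J(-1, (2*(4 - 3*(-1)))*(-2 - 3)) = -11*5 - 20*2*(4 - 3*(-1))*(-2 - 3) = -55 - 20*2*(4 + 3)*(-5) = -55 - 20*2*7*(-5) = -55 - 280*(-5) = -55 - 20*(-70) = -55 + 1400 = 1345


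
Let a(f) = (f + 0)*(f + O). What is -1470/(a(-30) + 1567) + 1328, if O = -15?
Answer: 3872306/2917 ≈ 1327.5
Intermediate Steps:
a(f) = f*(-15 + f) (a(f) = (f + 0)*(f - 15) = f*(-15 + f))
-1470/(a(-30) + 1567) + 1328 = -1470/(-30*(-15 - 30) + 1567) + 1328 = -1470/(-30*(-45) + 1567) + 1328 = -1470/(1350 + 1567) + 1328 = -1470/2917 + 1328 = 3872306/2917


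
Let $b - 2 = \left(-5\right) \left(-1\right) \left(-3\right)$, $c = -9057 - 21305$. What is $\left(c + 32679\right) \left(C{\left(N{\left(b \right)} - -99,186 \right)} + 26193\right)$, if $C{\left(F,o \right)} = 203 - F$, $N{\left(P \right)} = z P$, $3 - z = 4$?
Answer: $60900028$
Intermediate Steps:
$z = -1$ ($z = 3 - 4 = -1$)
$c = -30362$
$b = -13$ ($b = 2 + \left(-5\right) \left(-1\right) \left(-3\right) = 2 + 5 \left(-3\right) = 2 - 15 = -13$)
$N{\left(P \right)} = - P$
$\left(c + 32679\right) \left(C{\left(N{\left(b \right)} - -99,186 \right)} + 26193\right) = \left(-30362 + 32679\right) \left(\left(203 - \left(\left(-1\right) \left(-13\right) - -99\right)\right) + 26193\right) = 2317 \left(\left(203 - \left(13 + 99\right)\right) + 26193\right) = 2317 \left(\left(203 - 112\right) + 26193\right) = 2317 \left(91 + 26193\right) = 2317 \cdot 26284 = 60900028$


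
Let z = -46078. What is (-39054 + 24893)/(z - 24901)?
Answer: 14161/70979 ≈ 0.19951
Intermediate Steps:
(-39054 + 24893)/(z - 24901) = (-39054 + 24893)/(-46078 - 24901) = -14161/(-70979) = -14161*(-1/70979) = 14161/70979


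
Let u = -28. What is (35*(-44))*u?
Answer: 43120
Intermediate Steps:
(35*(-44))*u = (35*(-44))*(-28) = -1540*(-28) = 43120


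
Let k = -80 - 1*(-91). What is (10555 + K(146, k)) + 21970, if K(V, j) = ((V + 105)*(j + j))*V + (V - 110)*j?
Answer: 839133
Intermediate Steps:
k = 11 (k = -80 + 91 = 11)
K(V, j) = j*(-110 + V) + 2*V*j*(105 + V) (K(V, j) = ((105 + V)*(2*j))*V + (-110 + V)*j = (2*j*(105 + V))*V + j*(-110 + V) = 2*V*j*(105 + V) + j*(-110 + V) = j*(-110 + V) + 2*V*j*(105 + V))
(10555 + K(146, k)) + 21970 = (10555 + 11*(-110 + 2*146**2 + 211*146)) + 21970 = (10555 + 11*(-110 + 2*21316 + 30806)) + 21970 = (10555 + 11*(-110 + 42632 + 30806)) + 21970 = (10555 + 11*73328) + 21970 = (10555 + 806608) + 21970 = 817163 + 21970 = 839133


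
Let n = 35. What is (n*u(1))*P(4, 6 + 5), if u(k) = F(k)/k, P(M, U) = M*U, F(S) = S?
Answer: 1540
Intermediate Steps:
u(k) = 1 (u(k) = k/k = 1)
(n*u(1))*P(4, 6 + 5) = (35*1)*(4*(6 + 5)) = 35*(4*11) = 35*44 = 1540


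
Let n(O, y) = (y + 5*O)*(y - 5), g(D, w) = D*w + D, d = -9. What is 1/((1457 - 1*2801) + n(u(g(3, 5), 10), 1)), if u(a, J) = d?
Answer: -1/1168 ≈ -0.00085616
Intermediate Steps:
g(D, w) = D + D*w
u(a, J) = -9
n(O, y) = (-5 + y)*(y + 5*O) (n(O, y) = (y + 5*O)*(-5 + y) = (-5 + y)*(y + 5*O))
1/((1457 - 1*2801) + n(u(g(3, 5), 10), 1)) = 1/((1457 - 1*2801) + (1**2 - 25*(-9) - 5*1 + 5*(-9)*1)) = 1/((1457 - 2801) + (1 + 225 - 5 - 45)) = 1/(-1344 + 176) = 1/(-1168) = -1/1168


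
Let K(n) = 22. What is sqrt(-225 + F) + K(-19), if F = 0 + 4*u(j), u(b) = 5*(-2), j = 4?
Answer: 22 + I*sqrt(265) ≈ 22.0 + 16.279*I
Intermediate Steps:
u(b) = -10
F = -40 (F = 0 + 4*(-10) = 0 - 40 = -40)
sqrt(-225 + F) + K(-19) = sqrt(-225 - 40) + 22 = sqrt(-265) + 22 = I*sqrt(265) + 22 = 22 + I*sqrt(265)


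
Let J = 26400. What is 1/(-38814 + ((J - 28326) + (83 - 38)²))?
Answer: -1/38715 ≈ -2.5830e-5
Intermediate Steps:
1/(-38814 + ((J - 28326) + (83 - 38)²)) = 1/(-38814 + ((26400 - 28326) + (83 - 38)²)) = 1/(-38814 + (-1926 + 45²)) = 1/(-38814 + (-1926 + 2025)) = 1/(-38814 + 99) = 1/(-38715) = -1/38715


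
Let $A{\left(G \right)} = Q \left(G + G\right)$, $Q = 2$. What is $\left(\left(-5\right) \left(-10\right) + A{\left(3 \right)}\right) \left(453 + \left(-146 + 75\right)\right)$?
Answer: $23684$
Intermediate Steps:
$A{\left(G \right)} = 4 G$ ($A{\left(G \right)} = 2 \left(G + G\right) = 2 \cdot 2 G = 4 G$)
$\left(\left(-5\right) \left(-10\right) + A{\left(3 \right)}\right) \left(453 + \left(-146 + 75\right)\right) = \left(\left(-5\right) \left(-10\right) + 4 \cdot 3\right) \left(453 + \left(-146 + 75\right)\right) = \left(50 + 12\right) \left(453 - 71\right) = 62 \cdot 382 = 23684$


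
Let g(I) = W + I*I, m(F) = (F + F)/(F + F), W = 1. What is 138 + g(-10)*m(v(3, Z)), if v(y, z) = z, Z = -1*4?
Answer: 239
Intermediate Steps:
Z = -4
m(F) = 1 (m(F) = (2*F)/((2*F)) = (2*F)*(1/(2*F)) = 1)
g(I) = 1 + I² (g(I) = 1 + I*I = 1 + I²)
138 + g(-10)*m(v(3, Z)) = 138 + (1 + (-10)²)*1 = 138 + (1 + 100)*1 = 138 + 101*1 = 138 + 101 = 239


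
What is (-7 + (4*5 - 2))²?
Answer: 121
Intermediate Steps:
(-7 + (4*5 - 2))² = (-7 + (20 - 2))² = (-7 + 18)² = 11² = 121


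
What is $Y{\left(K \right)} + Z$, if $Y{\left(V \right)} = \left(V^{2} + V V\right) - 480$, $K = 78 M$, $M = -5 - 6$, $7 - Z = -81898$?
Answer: $1553753$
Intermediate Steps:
$Z = 81905$ ($Z = 7 - -81898 = 7 + 81898 = 81905$)
$M = -11$ ($M = -5 - 6 = -11$)
$K = -858$ ($K = 78 \left(-11\right) = -858$)
$Y{\left(V \right)} = -480 + 2 V^{2}$ ($Y{\left(V \right)} = \left(V^{2} + V^{2}\right) - 480 = 2 V^{2} - 480 = -480 + 2 V^{2}$)
$Y{\left(K \right)} + Z = \left(-480 + 2 \left(-858\right)^{2}\right) + 81905 = \left(-480 + 2 \cdot 736164\right) + 81905 = \left(-480 + 1472328\right) + 81905 = 1471848 + 81905 = 1553753$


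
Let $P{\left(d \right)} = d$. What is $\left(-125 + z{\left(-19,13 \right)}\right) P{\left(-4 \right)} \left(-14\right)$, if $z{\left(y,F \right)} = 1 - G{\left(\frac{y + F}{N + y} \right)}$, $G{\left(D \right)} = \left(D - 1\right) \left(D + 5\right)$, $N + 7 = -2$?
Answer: $- \frac{47002}{7} \approx -6714.6$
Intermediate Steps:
$N = -9$ ($N = -7 - 2 = -9$)
$G{\left(D \right)} = \left(-1 + D\right) \left(5 + D\right)$
$z{\left(y,F \right)} = 6 - \frac{\left(F + y\right)^{2}}{\left(-9 + y\right)^{2}} - \frac{4 \left(F + y\right)}{-9 + y}$ ($z{\left(y,F \right)} = 1 - \left(-5 + \left(\frac{y + F}{-9 + y}\right)^{2} + 4 \frac{y + F}{-9 + y}\right) = 1 - \left(-5 + \left(\frac{F + y}{-9 + y}\right)^{2} + 4 \frac{F + y}{-9 + y}\right) = 1 - \left(-5 + \frac{\left(F + y\right)^{2}}{\left(-9 + y\right)^{2}} + \frac{4 \left(F + y\right)}{-9 + y}\right) = 6 - \frac{\left(F + y\right)^{2}}{\left(-9 + y\right)^{2}} - \frac{4 \left(F + y\right)}{-9 + y}$)
$\left(-125 + z{\left(-19,13 \right)}\right) P{\left(-4 \right)} \left(-14\right) = \left(-125 + \frac{486 + \left(-19\right)^{2} - 13^{2} - -1368 + 36 \cdot 13 - 78 \left(-19\right)}{81 + \left(-19\right)^{2} - -342}\right) \left(\left(-4\right) \left(-14\right)\right) = \left(-125 + \frac{486 + 361 - 169 + 1368 + 468 + 1482}{81 + 361 + 342}\right) 56 = \left(-125 + \frac{486 + 361 - 169 + 1368 + 468 + 1482}{784}\right) 56 = \left(-125 + \frac{1}{784} \cdot 3996\right) 56 = \left(-125 + \frac{999}{196}\right) 56 = \left(- \frac{23501}{196}\right) 56 = - \frac{47002}{7}$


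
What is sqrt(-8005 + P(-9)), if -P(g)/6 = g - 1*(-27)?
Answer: I*sqrt(8113) ≈ 90.072*I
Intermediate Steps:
P(g) = -162 - 6*g (P(g) = -6*(g - 1*(-27)) = -6*(g + 27) = -6*(27 + g) = -162 - 6*g)
sqrt(-8005 + P(-9)) = sqrt(-8005 + (-162 - 6*(-9))) = sqrt(-8005 + (-162 + 54)) = sqrt(-8005 - 108) = sqrt(-8113) = I*sqrt(8113)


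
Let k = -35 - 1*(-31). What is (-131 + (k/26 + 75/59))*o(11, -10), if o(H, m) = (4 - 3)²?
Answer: -99620/767 ≈ -129.88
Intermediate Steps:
k = -4 (k = -35 + 31 = -4)
o(H, m) = 1 (o(H, m) = 1² = 1)
(-131 + (k/26 + 75/59))*o(11, -10) = (-131 + (-4/26 + 75/59))*1 = (-131 + (-4*1/26 + 75*(1/59)))*1 = (-131 + (-2/13 + 75/59))*1 = (-131 + 857/767)*1 = -99620/767*1 = -99620/767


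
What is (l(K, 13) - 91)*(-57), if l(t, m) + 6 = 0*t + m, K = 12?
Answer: 4788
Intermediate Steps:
l(t, m) = -6 + m (l(t, m) = -6 + (0*t + m) = -6 + (0 + m) = -6 + m)
(l(K, 13) - 91)*(-57) = ((-6 + 13) - 91)*(-57) = (7 - 91)*(-57) = -84*(-57) = 4788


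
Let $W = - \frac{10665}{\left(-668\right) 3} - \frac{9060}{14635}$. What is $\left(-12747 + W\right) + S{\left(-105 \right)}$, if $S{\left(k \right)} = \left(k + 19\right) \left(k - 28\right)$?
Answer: $- \frac{2550208855}{1955236} \approx -1304.3$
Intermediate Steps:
$S{\left(k \right)} = \left(-28 + k\right) \left(19 + k\right)$ ($S{\left(k \right)} = \left(19 + k\right) \left(-28 + k\right) = \left(-28 + k\right) \left(19 + k\right)$)
$W = \frac{9195069}{1955236}$ ($W = - \frac{10665}{-2004} - \frac{1812}{2927} = \left(-10665\right) \left(- \frac{1}{2004}\right) - \frac{1812}{2927} = \frac{3555}{668} - \frac{1812}{2927} = \frac{9195069}{1955236} \approx 4.7028$)
$\left(-12747 + W\right) + S{\left(-105 \right)} = \left(-12747 + \frac{9195069}{1955236}\right) - \left(-413 - 11025\right) = - \frac{24914198223}{1955236} + \left(-532 + 11025 + 945\right) = - \frac{24914198223}{1955236} + 11438 = - \frac{2550208855}{1955236}$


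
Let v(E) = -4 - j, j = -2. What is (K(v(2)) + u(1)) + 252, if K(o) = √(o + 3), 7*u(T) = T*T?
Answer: 1772/7 ≈ 253.14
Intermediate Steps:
u(T) = T²/7 (u(T) = (T*T)/7 = T²/7)
v(E) = -2 (v(E) = -4 - 1*(-2) = -4 + 2 = -2)
K(o) = √(3 + o)
(K(v(2)) + u(1)) + 252 = (√(3 - 2) + (⅐)*1²) + 252 = (√1 + (⅐)*1) + 252 = (1 + ⅐) + 252 = 8/7 + 252 = 1772/7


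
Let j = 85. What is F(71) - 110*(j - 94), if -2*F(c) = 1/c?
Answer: 140579/142 ≈ 989.99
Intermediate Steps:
F(c) = -1/(2*c)
F(71) - 110*(j - 94) = -½/71 - 110*(85 - 94) = -½*1/71 - 110*(-9) = -1/142 + 990 = 140579/142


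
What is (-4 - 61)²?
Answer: 4225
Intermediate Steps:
(-4 - 61)² = (-65)² = 4225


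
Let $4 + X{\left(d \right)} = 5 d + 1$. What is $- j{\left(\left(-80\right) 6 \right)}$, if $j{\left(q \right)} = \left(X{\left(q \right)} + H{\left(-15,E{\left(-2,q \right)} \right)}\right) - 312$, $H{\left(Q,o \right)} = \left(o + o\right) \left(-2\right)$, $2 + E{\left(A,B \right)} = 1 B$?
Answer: $787$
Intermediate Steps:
$X{\left(d \right)} = -3 + 5 d$ ($X{\left(d \right)} = -4 + \left(5 d + 1\right) = -4 + \left(1 + 5 d\right) = -3 + 5 d$)
$E{\left(A,B \right)} = -2 + B$ ($E{\left(A,B \right)} = -2 + 1 B = -2 + B$)
$H{\left(Q,o \right)} = - 4 o$ ($H{\left(Q,o \right)} = 2 o \left(-2\right) = - 4 o$)
$j{\left(q \right)} = -307 + q$ ($j{\left(q \right)} = \left(\left(-3 + 5 q\right) - 4 \left(-2 + q\right)\right) - 312 = \left(\left(-3 + 5 q\right) - \left(-8 + 4 q\right)\right) - 312 = \left(5 + q\right) - 312 = -307 + q$)
$- j{\left(\left(-80\right) 6 \right)} = - (-307 - 480) = \left(-1\right) \left(-787\right) = 787$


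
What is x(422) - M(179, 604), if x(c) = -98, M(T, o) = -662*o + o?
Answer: 399146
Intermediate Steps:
M(T, o) = -661*o
x(422) - M(179, 604) = -98 - (-661)*604 = -98 - 1*(-399244) = -98 + 399244 = 399146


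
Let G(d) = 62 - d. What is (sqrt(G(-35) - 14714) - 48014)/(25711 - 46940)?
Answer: 48014/21229 - I*sqrt(14617)/21229 ≈ 2.2617 - 0.0056951*I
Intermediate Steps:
(sqrt(G(-35) - 14714) - 48014)/(25711 - 46940) = (sqrt((62 - 1*(-35)) - 14714) - 48014)/(25711 - 46940) = (sqrt((62 + 35) - 14714) - 48014)/(-21229) = (sqrt(97 - 14714) - 48014)*(-1/21229) = (sqrt(-14617) - 48014)*(-1/21229) = (I*sqrt(14617) - 48014)*(-1/21229) = (-48014 + I*sqrt(14617))*(-1/21229) = 48014/21229 - I*sqrt(14617)/21229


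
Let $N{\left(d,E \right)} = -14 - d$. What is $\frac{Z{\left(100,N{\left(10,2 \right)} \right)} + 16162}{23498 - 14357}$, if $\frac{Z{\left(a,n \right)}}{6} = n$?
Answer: $\frac{16018}{9141} \approx 1.7523$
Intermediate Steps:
$Z{\left(a,n \right)} = 6 n$
$\frac{Z{\left(100,N{\left(10,2 \right)} \right)} + 16162}{23498 - 14357} = \frac{6 \left(-14 - 10\right) + 16162}{23498 - 14357} = \frac{6 \left(-14 - 10\right) + 16162}{9141} = \left(6 \left(-24\right) + 16162\right) \frac{1}{9141} = \left(-144 + 16162\right) \frac{1}{9141} = 16018 \cdot \frac{1}{9141} = \frac{16018}{9141}$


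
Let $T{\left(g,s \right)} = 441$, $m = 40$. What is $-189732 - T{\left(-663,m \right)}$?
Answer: $-190173$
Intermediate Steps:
$-189732 - T{\left(-663,m \right)} = -189732 - 441 = -190173$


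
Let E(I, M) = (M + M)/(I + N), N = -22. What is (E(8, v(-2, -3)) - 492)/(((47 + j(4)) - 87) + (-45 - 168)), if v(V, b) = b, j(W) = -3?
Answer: 3441/1792 ≈ 1.9202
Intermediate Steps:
E(I, M) = 2*M/(-22 + I) (E(I, M) = (M + M)/(I - 22) = (2*M)/(-22 + I) = 2*M/(-22 + I))
(E(8, v(-2, -3)) - 492)/(((47 + j(4)) - 87) + (-45 - 168)) = (2*(-3)/(-22 + 8) - 492)/(((47 - 3) - 87) + (-45 - 168)) = (2*(-3)/(-14) - 492)/((44 - 87) - 213) = (2*(-3)*(-1/14) - 492)/(-43 - 213) = (3/7 - 492)/(-256) = -3441/7*(-1/256) = 3441/1792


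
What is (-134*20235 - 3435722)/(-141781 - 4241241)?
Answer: 3073606/2191511 ≈ 1.4025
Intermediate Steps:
(-134*20235 - 3435722)/(-141781 - 4241241) = (-2711490 - 3435722)/(-4383022) = -6147212*(-1/4383022) = 3073606/2191511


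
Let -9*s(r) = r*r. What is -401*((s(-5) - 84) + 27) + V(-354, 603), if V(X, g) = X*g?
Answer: -1705420/9 ≈ -1.8949e+5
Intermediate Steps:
s(r) = -r²/9 (s(r) = -r*r/9 = -r²/9)
-401*((s(-5) - 84) + 27) + V(-354, 603) = -401*((-⅑*(-5)² - 84) + 27) - 354*603 = -401*((-⅑*25 - 84) + 27) - 213462 = -401*((-25/9 - 84) + 27) - 213462 = -401*(-781/9 + 27) - 213462 = -401*(-538/9) - 213462 = 215738/9 - 213462 = -1705420/9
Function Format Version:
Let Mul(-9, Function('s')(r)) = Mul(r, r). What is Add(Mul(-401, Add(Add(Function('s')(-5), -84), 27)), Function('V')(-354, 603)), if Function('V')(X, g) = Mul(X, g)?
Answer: Rational(-1705420, 9) ≈ -1.8949e+5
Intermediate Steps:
Function('s')(r) = Mul(Rational(-1, 9), Pow(r, 2)) (Function('s')(r) = Mul(Rational(-1, 9), Mul(r, r)) = Mul(Rational(-1, 9), Pow(r, 2)))
Add(Mul(-401, Add(Add(Function('s')(-5), -84), 27)), Function('V')(-354, 603)) = Add(Mul(-401, Add(Add(Mul(Rational(-1, 9), Pow(-5, 2)), -84), 27)), Mul(-354, 603)) = Add(Mul(-401, Add(Add(Mul(Rational(-1, 9), 25), -84), 27)), -213462) = Add(Mul(-401, Add(Add(Rational(-25, 9), -84), 27)), -213462) = Add(Mul(-401, Add(Rational(-781, 9), 27)), -213462) = Add(Mul(-401, Rational(-538, 9)), -213462) = Add(Rational(215738, 9), -213462) = Rational(-1705420, 9)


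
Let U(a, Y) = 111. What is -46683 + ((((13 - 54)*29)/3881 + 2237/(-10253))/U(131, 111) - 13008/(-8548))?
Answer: -146874192022049785/3146305187617 ≈ -46682.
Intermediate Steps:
-46683 + ((((13 - 54)*29)/3881 + 2237/(-10253))/U(131, 111) - 13008/(-8548)) = -46683 + ((((13 - 54)*29)/3881 + 2237/(-10253))/111 - 13008/(-8548)) = -46683 + ((-41*29*(1/3881) + 2237*(-1/10253))*(1/111) - 13008*(-1/8548)) = -46683 + ((-1189*1/3881 - 2237/10253)*(1/111) + 3252/2137) = -46683 + ((-1189/3881 - 2237/10253)*(1/111) + 3252/2137) = -46683 + (-20872614/39791893*1/111 + 3252/2137) = -46683 + (-6957538/1472300041 + 3252/2137) = -46683 + 4773051474626/3146305187617 = -146874192022049785/3146305187617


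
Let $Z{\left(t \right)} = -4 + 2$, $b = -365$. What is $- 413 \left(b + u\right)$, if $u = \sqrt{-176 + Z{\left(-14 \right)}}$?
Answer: $150745 - 413 i \sqrt{178} \approx 1.5075 \cdot 10^{5} - 5510.1 i$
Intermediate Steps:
$Z{\left(t \right)} = -2$
$u = i \sqrt{178}$ ($u = \sqrt{-176 - 2} = \sqrt{-178} = i \sqrt{178} \approx 13.342 i$)
$- 413 \left(b + u\right) = - 413 \left(-365 + i \sqrt{178}\right) = 150745 - 413 i \sqrt{178}$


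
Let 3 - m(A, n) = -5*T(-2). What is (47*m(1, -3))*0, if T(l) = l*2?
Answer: 0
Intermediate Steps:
T(l) = 2*l
m(A, n) = -17 (m(A, n) = 3 - (-5)*2*(-2) = 3 - (-5)*(-4) = 3 - 1*20 = 3 - 20 = -17)
(47*m(1, -3))*0 = (47*(-17))*0 = -799*0 = 0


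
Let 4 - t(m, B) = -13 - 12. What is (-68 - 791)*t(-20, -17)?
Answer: -24911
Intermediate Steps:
t(m, B) = 29 (t(m, B) = 4 - (-13 - 12) = 4 - 1*(-25) = 4 + 25 = 29)
(-68 - 791)*t(-20, -17) = (-68 - 791)*29 = -859*29 = -24911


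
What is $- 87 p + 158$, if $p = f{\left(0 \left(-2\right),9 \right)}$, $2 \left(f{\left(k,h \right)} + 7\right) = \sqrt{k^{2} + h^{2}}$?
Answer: $\frac{751}{2} \approx 375.5$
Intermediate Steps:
$f{\left(k,h \right)} = -7 + \frac{\sqrt{h^{2} + k^{2}}}{2}$ ($f{\left(k,h \right)} = -7 + \frac{\sqrt{k^{2} + h^{2}}}{2} = -7 + \frac{\sqrt{h^{2} + k^{2}}}{2}$)
$p = - \frac{5}{2}$ ($p = -7 + \frac{\sqrt{9^{2} + \left(0 \left(-2\right)\right)^{2}}}{2} = -7 + \frac{\sqrt{81 + 0^{2}}}{2} = -7 + \frac{\sqrt{81 + 0}}{2} = -7 + \frac{\sqrt{81}}{2} = -7 + \frac{1}{2} \cdot 9 = -7 + \frac{9}{2} = - \frac{5}{2} \approx -2.5$)
$- 87 p + 158 = \left(-87\right) \left(- \frac{5}{2}\right) + 158 = \frac{435}{2} + 158 = \frac{751}{2}$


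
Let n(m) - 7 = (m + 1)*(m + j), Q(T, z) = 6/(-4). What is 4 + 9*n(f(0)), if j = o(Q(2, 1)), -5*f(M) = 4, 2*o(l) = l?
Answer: 6421/100 ≈ 64.210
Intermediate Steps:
Q(T, z) = -3/2 (Q(T, z) = 6*(-¼) = -3/2)
o(l) = l/2
f(M) = -⅘ (f(M) = -⅕*4 = -⅘)
j = -¾ (j = (½)*(-3/2) = -¾ ≈ -0.75000)
n(m) = 7 + (1 + m)*(-¾ + m) (n(m) = 7 + (m + 1)*(m - ¾) = 7 + (1 + m)*(-¾ + m))
4 + 9*n(f(0)) = 4 + 9*(25/4 + (-⅘)² + (¼)*(-⅘)) = 4 + 9*(25/4 + 16/25 - ⅕) = 4 + 9*(669/100) = 4 + 6021/100 = 6421/100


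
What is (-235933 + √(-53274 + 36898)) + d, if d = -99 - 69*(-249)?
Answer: -218851 + 2*I*√4094 ≈ -2.1885e+5 + 127.97*I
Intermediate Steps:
d = 17082 (d = -99 + 17181 = 17082)
(-235933 + √(-53274 + 36898)) + d = (-235933 + √(-53274 + 36898)) + 17082 = (-235933 + √(-16376)) + 17082 = (-235933 + 2*I*√4094) + 17082 = -218851 + 2*I*√4094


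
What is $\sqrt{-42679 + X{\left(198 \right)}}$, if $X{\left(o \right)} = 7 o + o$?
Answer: $i \sqrt{41095} \approx 202.72 i$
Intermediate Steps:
$X{\left(o \right)} = 8 o$
$\sqrt{-42679 + X{\left(198 \right)}} = \sqrt{-42679 + 8 \cdot 198} = \sqrt{-42679 + 1584} = \sqrt{-41095} = i \sqrt{41095}$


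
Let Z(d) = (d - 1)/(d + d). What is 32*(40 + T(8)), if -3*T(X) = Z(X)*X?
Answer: 3728/3 ≈ 1242.7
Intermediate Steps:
Z(d) = (-1 + d)/(2*d) (Z(d) = (-1 + d)/((2*d)) = (-1 + d)*(1/(2*d)) = (-1 + d)/(2*d))
T(X) = 1/6 - X/6 (T(X) = -(-1 + X)/(2*X)*X/3 = -(-1/2 + X/2)/3 = 1/6 - X/6)
32*(40 + T(8)) = 32*(40 + (1/6 - 1/6*8)) = 32*(40 + (1/6 - 4/3)) = 32*(40 - 7/6) = 32*(233/6) = 3728/3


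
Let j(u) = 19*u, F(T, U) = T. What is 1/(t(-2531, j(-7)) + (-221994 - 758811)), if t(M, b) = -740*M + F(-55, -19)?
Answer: 1/892080 ≈ 1.1210e-6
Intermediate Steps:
t(M, b) = -55 - 740*M (t(M, b) = -740*M - 55 = -55 - 740*M)
1/(t(-2531, j(-7)) + (-221994 - 758811)) = 1/((-55 - 740*(-2531)) + (-221994 - 758811)) = 1/((-55 + 1872940) - 980805) = 1/(1872885 - 980805) = 1/892080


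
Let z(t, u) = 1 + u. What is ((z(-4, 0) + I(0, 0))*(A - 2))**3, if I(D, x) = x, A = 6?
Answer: 64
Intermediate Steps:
((z(-4, 0) + I(0, 0))*(A - 2))**3 = (((1 + 0) + 0)*(6 - 2))**3 = ((1 + 0)*4)**3 = (1*4)**3 = 4**3 = 64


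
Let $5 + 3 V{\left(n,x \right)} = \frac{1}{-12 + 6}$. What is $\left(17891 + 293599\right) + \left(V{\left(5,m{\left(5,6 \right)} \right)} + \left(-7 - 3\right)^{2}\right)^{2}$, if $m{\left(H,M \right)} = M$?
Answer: $\frac{104052121}{324} \approx 3.2115 \cdot 10^{5}$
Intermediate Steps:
$V{\left(n,x \right)} = - \frac{31}{18}$ ($V{\left(n,x \right)} = - \frac{5}{3} + \frac{1}{3 \left(-12 + 6\right)} = - \frac{5}{3} + \frac{1}{3 \left(-6\right)} = - \frac{5}{3} + \frac{1}{3} \left(- \frac{1}{6}\right) = - \frac{5}{3} - \frac{1}{18} = - \frac{31}{18}$)
$\left(17891 + 293599\right) + \left(V{\left(5,m{\left(5,6 \right)} \right)} + \left(-7 - 3\right)^{2}\right)^{2} = \left(17891 + 293599\right) + \left(- \frac{31}{18} + \left(-7 - 3\right)^{2}\right)^{2} = 311490 + \left(- \frac{31}{18} + \left(-10\right)^{2}\right)^{2} = 311490 + \left(- \frac{31}{18} + 100\right)^{2} = 311490 + \left(\frac{1769}{18}\right)^{2} = 311490 + \frac{3129361}{324} = \frac{104052121}{324}$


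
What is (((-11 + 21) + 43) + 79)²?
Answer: 17424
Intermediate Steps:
(((-11 + 21) + 43) + 79)² = ((10 + 43) + 79)² = (53 + 79)² = 132² = 17424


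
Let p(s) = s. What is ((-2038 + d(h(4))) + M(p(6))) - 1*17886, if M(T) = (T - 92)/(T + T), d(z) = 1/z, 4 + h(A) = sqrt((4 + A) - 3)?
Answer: -1315481/66 - sqrt(5)/11 ≈ -19932.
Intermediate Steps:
h(A) = -4 + sqrt(1 + A) (h(A) = -4 + sqrt((4 + A) - 3) = -4 + sqrt(1 + A))
M(T) = (-92 + T)/(2*T) (M(T) = (-92 + T)/((2*T)) = (-92 + T)*(1/(2*T)) = (-92 + T)/(2*T))
((-2038 + d(h(4))) + M(p(6))) - 1*17886 = ((-2038 + 1/(-4 + sqrt(1 + 4))) + (1/2)*(-92 + 6)/6) - 1*17886 = ((-2038 + 1/(-4 + sqrt(5))) + (1/2)*(1/6)*(-86)) - 17886 = ((-2038 + 1/(-4 + sqrt(5))) - 43/6) - 17886 = (-12271/6 + 1/(-4 + sqrt(5))) - 17886 = -119587/6 + 1/(-4 + sqrt(5))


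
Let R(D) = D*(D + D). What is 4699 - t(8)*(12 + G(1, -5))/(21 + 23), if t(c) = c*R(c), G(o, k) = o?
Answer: 48361/11 ≈ 4396.5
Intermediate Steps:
R(D) = 2*D² (R(D) = D*(2*D) = 2*D²)
t(c) = 2*c³ (t(c) = c*(2*c²) = 2*c³)
4699 - t(8)*(12 + G(1, -5))/(21 + 23) = 4699 - 2*8³*(12 + 1)/(21 + 23) = 4699 - 2*512*13/44 = 4699 - 1024*13*(1/44) = 4699 - 1024*13/44 = 4699 - 1*3328/11 = 4699 - 3328/11 = 48361/11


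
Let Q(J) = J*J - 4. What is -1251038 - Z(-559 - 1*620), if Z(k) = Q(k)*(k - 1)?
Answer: 1638992622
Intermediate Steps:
Q(J) = -4 + J² (Q(J) = J² - 4 = -4 + J²)
Z(k) = (-1 + k)*(-4 + k²) (Z(k) = (-4 + k²)*(k - 1) = (-4 + k²)*(-1 + k) = (-1 + k)*(-4 + k²))
-1251038 - Z(-559 - 1*620) = -1251038 - (-1 + (-559 - 1*620))*(-4 + (-559 - 1*620)²) = -1251038 - (-1 + (-559 - 620))*(-4 + (-559 - 620)²) = -1251038 - (-1 - 1179)*(-4 + (-1179)²) = -1251038 - (-1180)*(-4 + 1390041) = -1251038 - (-1180)*1390037 = -1251038 - 1*(-1640243660) = -1251038 + 1640243660 = 1638992622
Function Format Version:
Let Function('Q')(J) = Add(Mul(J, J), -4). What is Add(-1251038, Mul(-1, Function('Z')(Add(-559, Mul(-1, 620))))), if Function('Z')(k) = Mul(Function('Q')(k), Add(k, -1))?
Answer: 1638992622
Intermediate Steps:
Function('Q')(J) = Add(-4, Pow(J, 2)) (Function('Q')(J) = Add(Pow(J, 2), -4) = Add(-4, Pow(J, 2)))
Function('Z')(k) = Mul(Add(-1, k), Add(-4, Pow(k, 2))) (Function('Z')(k) = Mul(Add(-4, Pow(k, 2)), Add(k, -1)) = Mul(Add(-4, Pow(k, 2)), Add(-1, k)) = Mul(Add(-1, k), Add(-4, Pow(k, 2))))
Add(-1251038, Mul(-1, Function('Z')(Add(-559, Mul(-1, 620))))) = Add(-1251038, Mul(-1, Mul(Add(-1, Add(-559, Mul(-1, 620))), Add(-4, Pow(Add(-559, Mul(-1, 620)), 2))))) = Add(-1251038, Mul(-1, Mul(Add(-1, Add(-559, -620)), Add(-4, Pow(Add(-559, -620), 2))))) = Add(-1251038, Mul(-1, Mul(Add(-1, -1179), Add(-4, Pow(-1179, 2))))) = Add(-1251038, Mul(-1, Mul(-1180, Add(-4, 1390041)))) = Add(-1251038, Mul(-1, Mul(-1180, 1390037))) = Add(-1251038, Mul(-1, -1640243660)) = Add(-1251038, 1640243660) = 1638992622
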